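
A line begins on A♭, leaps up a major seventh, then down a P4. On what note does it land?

D

A major seventh up from Ab is G (letter G, 11 semitones up).
A perfect fourth down from G is D (letter D, 5 semitones down).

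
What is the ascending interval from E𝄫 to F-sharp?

doubly augmented second

Counting letters E–F gives a second.
Ebb→F# = 4 semitones, 2 wider than the major second (2), so doubly augmented.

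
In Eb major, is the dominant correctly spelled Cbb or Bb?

Each scale degree takes a distinct letter name. Degree 5 of a scale on E must use the letter B.
Bb and Cbb are enharmonically the same pitch, but only Bb uses the letter B, so it is the correct spelling here.

Bb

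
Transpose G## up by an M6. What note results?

E##

G up a major sixth is E, so the target letter is E.
From G##, a major sixth is 9 semitones up: E##.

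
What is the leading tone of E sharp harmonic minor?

The E# harmonic minor scale runs E# F## G# A# B# C# D##.
Degree 7 is D##.

D##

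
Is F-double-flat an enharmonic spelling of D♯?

Fbb = pitch class 3 and D# = pitch class 3 — the same pitch class, so they are enharmonic equivalents.

Yes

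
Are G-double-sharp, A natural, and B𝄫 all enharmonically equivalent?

Yes

G## = pitch class 9 and A = pitch class 9 and Bbb = pitch class 9 — the same pitch class, so they are enharmonic equivalents.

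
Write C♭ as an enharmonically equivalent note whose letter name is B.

B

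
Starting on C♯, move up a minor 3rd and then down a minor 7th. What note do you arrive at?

A minor third up from C# is E (letter E, 3 semitones up).
A minor seventh down from E is F# (letter F, 10 semitones down).

F#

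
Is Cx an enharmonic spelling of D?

Yes

C## = pitch class 2 and D = pitch class 2 — the same pitch class, so they are enharmonic equivalents.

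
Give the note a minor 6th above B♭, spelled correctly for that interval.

Gb

A sixth above B lands on the letter G.
A minor sixth spans 8 semitones, so Bb moves to pitch class 6. On the letter G that is Gb.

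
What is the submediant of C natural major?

The C major scale runs C D E F G A B.
Degree 6 is A.

A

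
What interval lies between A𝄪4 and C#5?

diminished third

The letter names run A→C, a span of 2 letter steps, so the interval is some kind of third.
A## to C# is 2 semitones. A major third is 4, so 2 makes it diminished.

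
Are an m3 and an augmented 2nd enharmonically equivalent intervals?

Yes

A minor third spans 3 semitones; an augmented second spans 3.
They are enharmonically equivalent.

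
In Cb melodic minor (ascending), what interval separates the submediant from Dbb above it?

The submediant of Cb melodic minor (ascending) is Ab.
Ab up to Dbb: letters A→D make it a fourth; 4 semitones makes it diminished.

diminished fourth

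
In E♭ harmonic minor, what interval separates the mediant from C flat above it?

The mediant of Eb harmonic minor is Gb.
Gb up to Cb: letters G→C make it a fourth; 5 semitones makes it perfect.

perfect fourth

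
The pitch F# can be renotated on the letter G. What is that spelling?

Gb

Plain G sits 1 semitone above F#, so on the letter G the same pitch needs a flat: Gb.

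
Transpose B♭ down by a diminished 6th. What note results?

A sixth below B lands on the letter D.
A diminished sixth spans 7 semitones, so Bb moves to pitch class 3. On the letter D that is D#.

D#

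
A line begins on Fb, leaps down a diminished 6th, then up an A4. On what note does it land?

D#

A diminished sixth down from Fb is A (letter A, 7 semitones down).
An augmented fourth up from A is D# (letter D, 6 semitones up).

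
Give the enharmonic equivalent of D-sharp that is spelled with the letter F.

Fbb

Plain F sits 2 semitones above D#, so on the letter F the same pitch needs a double flat: Fbb.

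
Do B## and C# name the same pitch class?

Yes

B## is pitch class 1; C# is pitch class 1.
All spellings map to pitch class 1, so they are enharmonically equivalent.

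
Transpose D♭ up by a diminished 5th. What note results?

A fifth above D lands on the letter A.
A diminished fifth spans 6 semitones, so Db moves to pitch class 7. On the letter A that is Abb.

Abb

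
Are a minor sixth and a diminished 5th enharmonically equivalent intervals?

No

A minor sixth spans 8 semitones; a diminished fifth spans 6.
The spans differ, so they are not enharmonic equivalents.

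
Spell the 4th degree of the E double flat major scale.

Abb

Degree 4 takes the letter 3 steps above E, which is A.
In major, degree 4 sits 5 semitones above the tonic. Ebb + 5 semitones is pitch class 7, spelled on A as Abb.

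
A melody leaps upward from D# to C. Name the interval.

diminished seventh

Counting letters D–E–F–G–A–B–C gives a seventh.
D#→C = 9 semitones, 2 narrower than the major seventh (11), so diminished.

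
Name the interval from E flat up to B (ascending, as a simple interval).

The letter names run E→B, a span of 4 letter steps, so the interval is some kind of fifth.
Eb to B is 8 semitones. A perfect fifth is 7, so 8 makes it augmented.

augmented fifth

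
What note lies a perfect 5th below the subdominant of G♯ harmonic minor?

The subdominant of G# harmonic minor is C#.
A perfect fifth (7 semitones) below C# lands on the letter F, giving F#.

F#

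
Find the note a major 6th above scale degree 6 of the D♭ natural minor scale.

Gb

Scale degree 6 of Db natural minor is Bbb.
A major sixth (9 semitones) above Bbb lands on the letter G, giving Gb.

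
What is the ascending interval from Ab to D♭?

Counting letters A–B–C–D gives a fourth.
Ab→Db = 5 semitones, exactly the perfect fourth.

perfect fourth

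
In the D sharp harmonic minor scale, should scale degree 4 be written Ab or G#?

G#

Each scale degree takes a distinct letter name. Degree 4 of a scale on D must use the letter G.
G# and Ab are enharmonically the same pitch, but only G# uses the letter G, so it is the correct spelling here.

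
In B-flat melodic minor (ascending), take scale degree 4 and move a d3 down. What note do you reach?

C#

Scale degree 4 of Bb melodic minor (ascending) is Eb.
A diminished third (2 semitones) below Eb lands on the letter C, giving C#.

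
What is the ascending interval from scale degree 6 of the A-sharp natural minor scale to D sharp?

Scale degree 6 of A# natural minor is F#.
F# up to D#: letters F→D make it a sixth; 9 semitones makes it major.

major sixth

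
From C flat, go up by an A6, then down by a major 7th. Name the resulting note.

Bb

An augmented sixth up from Cb is A (letter A, 10 semitones up).
A major seventh down from A is Bb (letter B, 11 semitones down).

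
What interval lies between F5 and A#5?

The letter names run F→A, a span of 2 letter steps, so the interval is some kind of third.
F to A# is 5 semitones. A major third is 4, so 5 makes it augmented.

augmented third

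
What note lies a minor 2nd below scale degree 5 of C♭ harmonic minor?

Scale degree 5 of Cb harmonic minor is Gb.
A minor second (1 semitone) below Gb lands on the letter F, giving F.

F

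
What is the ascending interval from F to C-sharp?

augmented fifth

Counting letters F–G–A–B–C gives a fifth.
F→C# = 8 semitones, 1 wider than the perfect fifth (7), so augmented.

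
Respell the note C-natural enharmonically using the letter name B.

B#

C is pitch class 0. The letter B alone is pitch class 11.
To reach pitch class 0 from B requires an offset of +1 semitone, i.e. sharp: B#.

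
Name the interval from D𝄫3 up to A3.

doubly augmented fifth

The letter names run D→A, a span of 4 letter steps, so the interval is some kind of fifth.
Dbb to A is 9 semitones. A perfect fifth is 7, so 9 makes it doubly augmented.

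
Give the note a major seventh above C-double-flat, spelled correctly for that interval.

C up a major seventh is B, so the target letter is B.
From Cbb, a major seventh is 11 semitones up: Bbb.

Bbb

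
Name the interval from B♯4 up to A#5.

minor seventh

The letter names run B→A, a span of 6 letter steps, so the interval is some kind of seventh.
B# to A# is 10 semitones. A major seventh is 11, so 10 makes it minor.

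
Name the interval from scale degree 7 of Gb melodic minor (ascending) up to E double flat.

diminished seventh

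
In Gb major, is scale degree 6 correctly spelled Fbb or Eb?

Eb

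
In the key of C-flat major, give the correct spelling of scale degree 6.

Ab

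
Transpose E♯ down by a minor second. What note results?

A second below E lands on the letter D.
A minor second spans 1 semitone, so E# moves to pitch class 4. On the letter D that is D##.

D##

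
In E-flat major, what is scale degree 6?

C

The Eb major scale runs Eb F G Ab Bb C D.
Degree 6 is C.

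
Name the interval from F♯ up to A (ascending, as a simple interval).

The letter names run F→A, a span of 2 letter steps, so the interval is some kind of third.
F# to A is 3 semitones. A major third is 4, so 3 makes it minor.

minor third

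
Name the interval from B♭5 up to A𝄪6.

The letter names run B→A, a span of 6 letter steps, so the interval is some kind of seventh.
Bb to A## is 13 semitones. A major seventh is 11, so 13 makes it doubly augmented.

doubly augmented seventh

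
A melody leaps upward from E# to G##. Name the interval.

The letter names run E→G, a span of 2 letter steps, so the interval is some kind of third.
E# to G## is 4 semitones. A major third is 4, so 4 makes it major.

major third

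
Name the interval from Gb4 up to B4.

The letter names run G→B, a span of 2 letter steps, so the interval is some kind of third.
Gb to B is 5 semitones. A major third is 4, so 5 makes it augmented.

augmented third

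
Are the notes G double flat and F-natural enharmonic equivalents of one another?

Yes

Gbb is pitch class 5; F is pitch class 5.
All spellings map to pitch class 5, so they are enharmonically equivalent.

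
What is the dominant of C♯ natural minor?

The C# natural minor scale runs C# D# E F# G# A B.
Degree 5 is G#.

G#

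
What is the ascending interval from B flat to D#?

Counting letters B–C–D gives a third.
Bb→D# = 5 semitones, 1 wider than the major third (4), so augmented.

augmented third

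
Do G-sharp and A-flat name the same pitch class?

G# = pitch class 8 and Ab = pitch class 8 — the same pitch class, so they are enharmonic equivalents.

Yes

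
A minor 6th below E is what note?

G#

A sixth below E lands on the letter G.
A minor sixth spans 8 semitones, so E moves to pitch class 8. On the letter G that is G#.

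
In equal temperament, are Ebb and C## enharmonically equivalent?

Ebb = pitch class 2 and C## = pitch class 2 — the same pitch class, so they are enharmonic equivalents.

Yes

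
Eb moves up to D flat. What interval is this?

minor seventh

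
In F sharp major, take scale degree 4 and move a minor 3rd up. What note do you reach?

D

Scale degree 4 of F# major is B.
A minor third (3 semitones) above B lands on the letter D, giving D.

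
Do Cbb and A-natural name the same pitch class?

Two spellings are enharmonically equivalent only if they share a pitch class.
Here Cbb → 10, A → 9; 9 ≠ 10, so they are not.

No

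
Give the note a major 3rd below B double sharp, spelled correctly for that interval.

G##

B down a major third is G, so the target letter is G.
From B##, a major third is 4 semitones down: G##.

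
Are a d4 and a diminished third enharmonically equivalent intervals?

A diminished fourth spans 4 semitones; a diminished third spans 2.
The spans differ, so they are not enharmonic equivalents.

No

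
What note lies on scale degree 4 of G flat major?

The Gb major scale runs Gb Ab Bb Cb Db Eb F.
Degree 4 is Cb.

Cb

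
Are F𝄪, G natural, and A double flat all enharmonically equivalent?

Yes

F## is pitch class 7; G is pitch class 7; Abb is pitch class 7.
All spellings map to pitch class 7, so they are enharmonically equivalent.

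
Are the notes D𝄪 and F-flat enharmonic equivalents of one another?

D## is pitch class 4; Fb is pitch class 4.
All spellings map to pitch class 4, so they are enharmonically equivalent.

Yes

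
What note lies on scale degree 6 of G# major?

The G# major scale runs G# A# B# C# D# E# F##.
Degree 6 is E#.

E#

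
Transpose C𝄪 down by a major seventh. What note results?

A seventh below C lands on the letter D.
A major seventh spans 11 semitones, so C## moves to pitch class 3. On the letter D that is D#.

D#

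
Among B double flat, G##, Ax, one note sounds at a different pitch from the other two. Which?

A##

In 12-tone equal temperament, enharmonic equivalents share a pitch class. Bbb is pitch class 9; G## is pitch class 9; A## is pitch class 11.
Bbb and G## share pitch class 9, while A## is pitch class 11.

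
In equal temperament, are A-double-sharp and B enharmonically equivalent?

Yes

A## is pitch class 11; B is pitch class 11.
All spellings map to pitch class 11, so they are enharmonically equivalent.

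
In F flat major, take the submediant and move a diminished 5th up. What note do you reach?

The submediant of Fb major is Db.
A diminished fifth (6 semitones) above Db lands on the letter A, giving Abb.

Abb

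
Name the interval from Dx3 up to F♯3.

diminished third

Counting letters D–E–F gives a third.
D##→F# = 2 semitones, 2 narrower than the major third (4), so diminished.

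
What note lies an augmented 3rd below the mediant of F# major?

The mediant of F# major is A#.
An augmented third (5 semitones) below A# lands on the letter F, giving F.

F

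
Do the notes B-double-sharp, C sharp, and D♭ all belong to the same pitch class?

B## = pitch class 1 and C# = pitch class 1 and Db = pitch class 1 — the same pitch class, so they are enharmonic equivalents.

Yes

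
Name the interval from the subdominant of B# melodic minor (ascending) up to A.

diminished fourth

The subdominant of B# melodic minor (ascending) is E#.
E# up to A: letters E→A make it a fourth; 4 semitones makes it diminished.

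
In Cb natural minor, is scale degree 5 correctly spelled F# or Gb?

Each scale degree takes a distinct letter name. Degree 5 of a scale on C must use the letter G.
Gb and F# are enharmonically the same pitch, but only Gb uses the letter G, so it is the correct spelling here.

Gb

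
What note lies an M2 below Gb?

Fb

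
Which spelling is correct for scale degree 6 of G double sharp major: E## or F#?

Each scale degree takes a distinct letter name. Degree 6 of a scale on G must use the letter E.
E## and F# are enharmonically the same pitch, but only E## uses the letter E, so it is the correct spelling here.

E##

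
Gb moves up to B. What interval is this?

augmented third

Counting letters G–A–B gives a third.
Gb→B = 5 semitones, 1 wider than the major third (4), so augmented.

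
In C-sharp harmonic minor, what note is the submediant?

Degree 6 takes the letter 5 steps above C, which is A.
In harmonic minor, degree 6 sits 8 semitones above the tonic. C# + 8 semitones is pitch class 9, spelled on A as A.

A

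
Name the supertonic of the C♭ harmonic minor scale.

Db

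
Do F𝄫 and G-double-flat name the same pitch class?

No

Fbb is pitch class 3; Gbb is pitch class 5.
The pitch classes differ (3 vs. 5), so they are not enharmonic equivalents.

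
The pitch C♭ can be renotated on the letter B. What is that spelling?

Cb is pitch class 11. The letter B alone is pitch class 11.
Pitch class 11 on B needs no accidental: B.

B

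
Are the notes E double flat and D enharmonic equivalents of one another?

Yes

Ebb is pitch class 2; D is pitch class 2.
All spellings map to pitch class 2, so they are enharmonically equivalent.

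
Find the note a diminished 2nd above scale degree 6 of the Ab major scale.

Scale degree 6 of Ab major is F.
A diminished second (0 semitones) above F lands on the letter G, giving Gbb.

Gbb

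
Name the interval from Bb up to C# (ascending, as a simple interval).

augmented second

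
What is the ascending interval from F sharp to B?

perfect fourth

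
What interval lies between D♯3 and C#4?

Counting letters D–E–F–G–A–B–C gives a seventh.
D#→C# = 10 semitones, 1 narrower than the major seventh (11), so minor.

minor seventh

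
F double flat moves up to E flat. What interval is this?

Counting letters F–G–A–B–C–D–E gives a seventh.
Fbb→Eb = 12 semitones, 1 wider than the major seventh (11), so augmented.

augmented seventh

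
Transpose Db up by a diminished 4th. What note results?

D up a perfect fourth is G, so the target letter is G.
From Db, a diminished fourth is 4 semitones up: Gbb.

Gbb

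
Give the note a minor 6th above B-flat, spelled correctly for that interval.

Gb

B up a major sixth is G#, so the target letter is G.
From Bb, a minor sixth is 8 semitones up: Gb.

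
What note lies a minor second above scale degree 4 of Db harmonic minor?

Abb

Scale degree 4 of Db harmonic minor is Gb.
A minor second (1 semitone) above Gb lands on the letter A, giving Abb.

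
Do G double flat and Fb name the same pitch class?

No

Gbb is pitch class 5; Fb is pitch class 4.
The pitch classes differ (5 vs. 4), so they are not enharmonic equivalents.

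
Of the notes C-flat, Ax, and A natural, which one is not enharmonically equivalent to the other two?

A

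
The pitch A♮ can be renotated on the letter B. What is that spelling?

A is pitch class 9. The letter B alone is pitch class 11.
To reach pitch class 9 from B requires an offset of -2 semitones, i.e. double flat: Bbb.

Bbb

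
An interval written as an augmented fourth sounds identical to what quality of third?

An augmented fourth spans 6 semitones.
A third spanning 6 semitones is doubly augmented (the major third is 4).

doubly augmented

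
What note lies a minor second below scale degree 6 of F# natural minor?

Scale degree 6 of F# natural minor is D.
A minor second (1 semitone) below D lands on the letter C, giving C#.

C#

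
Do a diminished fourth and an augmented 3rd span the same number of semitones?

A diminished fourth spans 4 semitones; an augmented third spans 5.
The spans differ, so they are not enharmonic equivalents.

No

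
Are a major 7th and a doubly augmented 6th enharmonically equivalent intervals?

A major seventh spans 11 semitones; a doubly augmented sixth spans 11.
They are enharmonically equivalent.

Yes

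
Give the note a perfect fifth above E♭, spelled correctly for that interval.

Bb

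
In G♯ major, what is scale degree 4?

C#

Degree 4 takes the letter 3 steps above G, which is C.
In major, degree 4 sits 5 semitones above the tonic. G# + 5 semitones is pitch class 1, spelled on C as C#.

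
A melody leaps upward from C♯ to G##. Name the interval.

The letter names run C→G, a span of 4 letter steps, so the interval is some kind of fifth.
C# to G## is 8 semitones. A perfect fifth is 7, so 8 makes it augmented.

augmented fifth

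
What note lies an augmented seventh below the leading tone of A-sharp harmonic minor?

The leading tone of A# harmonic minor is G##.
An augmented seventh (12 semitones) below G## lands on the letter A, giving A.

A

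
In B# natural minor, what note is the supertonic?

The B# natural minor scale runs B# C## D# E# F## G# A#.
Degree 2 is C##.

C##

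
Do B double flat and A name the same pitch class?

Yes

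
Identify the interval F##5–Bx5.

The letter names run F→B, a span of 3 letter steps, so the interval is some kind of fourth.
F## to B## is 6 semitones. A perfect fourth is 5, so 6 makes it augmented.

augmented fourth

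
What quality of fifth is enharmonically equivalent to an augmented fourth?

An augmented fourth spans 6 semitones.
A fifth spanning 6 semitones is diminished (the perfect fifth is 7).

diminished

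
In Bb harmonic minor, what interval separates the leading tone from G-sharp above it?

The leading tone of Bb harmonic minor is A.
A up to G#: letters A→G make it a seventh; 11 semitones makes it major.

major seventh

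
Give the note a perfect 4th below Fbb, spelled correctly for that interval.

Cbb

A fourth below F lands on the letter C.
A perfect fourth spans 5 semitones, so Fbb moves to pitch class 10. On the letter C that is Cbb.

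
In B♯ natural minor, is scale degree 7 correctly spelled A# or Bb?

Each scale degree takes a distinct letter name. Degree 7 of a scale on B must use the letter A.
A# and Bb are enharmonically the same pitch, but only A# uses the letter A, so it is the correct spelling here.

A#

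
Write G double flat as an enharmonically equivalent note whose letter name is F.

Gbb is pitch class 5. The letter F alone is pitch class 5.
Pitch class 5 on F needs no accidental: F.

F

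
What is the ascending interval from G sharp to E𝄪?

augmented sixth

The letter names run G→E, a span of 5 letter steps, so the interval is some kind of sixth.
G# to E## is 10 semitones. A major sixth is 9, so 10 makes it augmented.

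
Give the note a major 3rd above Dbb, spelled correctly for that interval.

Fb

D up a major third is F#, so the target letter is F.
From Dbb, a major third is 4 semitones up: Fb.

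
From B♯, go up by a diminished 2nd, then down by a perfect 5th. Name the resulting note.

F

A diminished second up from B# is C (letter C, 0 semitones up).
A perfect fifth down from C is F (letter F, 7 semitones down).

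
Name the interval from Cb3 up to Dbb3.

Counting letters C–D gives a second.
Cb→Dbb = 1 semitone, 1 narrower than the major second (2), so minor.

minor second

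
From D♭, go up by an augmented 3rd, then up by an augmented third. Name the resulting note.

A##

An augmented third up from Db is F# (letter F, 5 semitones up).
An augmented third up from F# is A## (letter A, 5 semitones up).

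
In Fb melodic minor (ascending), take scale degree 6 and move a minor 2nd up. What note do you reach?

Ebb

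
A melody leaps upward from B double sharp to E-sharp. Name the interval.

Counting letters B–C–D–E gives a fourth.
B##→E# = 4 semitones, 1 narrower than the perfect fourth (5), so diminished.

diminished fourth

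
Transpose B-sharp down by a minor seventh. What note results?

C##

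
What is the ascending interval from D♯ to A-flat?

doubly diminished fifth

Counting letters D–E–F–G–A gives a fifth.
D#→Ab = 5 semitones, 2 narrower than the perfect fifth (7), so doubly diminished.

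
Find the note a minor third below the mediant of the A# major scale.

A##

The mediant of A# major is C##.
A minor third (3 semitones) below C## lands on the letter A, giving A##.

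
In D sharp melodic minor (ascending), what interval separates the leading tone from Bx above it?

The leading tone of D# melodic minor (ascending) is C##.
C## up to B##: letters C→B make it a seventh; 11 semitones makes it major.

major seventh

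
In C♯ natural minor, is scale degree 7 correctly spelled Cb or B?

Each scale degree takes a distinct letter name. Degree 7 of a scale on C must use the letter B.
B and Cb are enharmonically the same pitch, but only B uses the letter B, so it is the correct spelling here.

B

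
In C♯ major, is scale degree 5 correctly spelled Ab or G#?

G#

Each scale degree takes a distinct letter name. Degree 5 of a scale on C must use the letter G.
G# and Ab are enharmonically the same pitch, but only G# uses the letter G, so it is the correct spelling here.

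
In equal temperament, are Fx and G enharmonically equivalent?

F## is pitch class 7; G is pitch class 7.
All spellings map to pitch class 7, so they are enharmonically equivalent.

Yes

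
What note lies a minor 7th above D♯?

C#

A seventh above D lands on the letter C.
A minor seventh spans 10 semitones, so D# moves to pitch class 1. On the letter C that is C#.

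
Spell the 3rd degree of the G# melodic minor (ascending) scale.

Degree 3 takes the letter 2 steps above G, which is B.
In melodic minor (ascending), degree 3 sits 3 semitones above the tonic. G# + 3 semitones is pitch class 11, spelled on B as B.

B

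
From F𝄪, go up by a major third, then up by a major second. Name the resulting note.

B##

A major third up from F## is A## (letter A, 4 semitones up).
A major second up from A## is B## (letter B, 2 semitones up).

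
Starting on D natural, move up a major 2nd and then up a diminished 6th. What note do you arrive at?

A major second up from D is E (letter E, 2 semitones up).
A diminished sixth up from E is Cb (letter C, 7 semitones up).

Cb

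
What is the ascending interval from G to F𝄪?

augmented seventh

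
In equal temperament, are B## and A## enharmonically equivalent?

Two spellings are enharmonically equivalent only if they share a pitch class.
Here B## → 1, A## → 11; 1 ≠ 11, so they are not.

No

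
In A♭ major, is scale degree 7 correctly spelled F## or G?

Each scale degree takes a distinct letter name. Degree 7 of a scale on A must use the letter G.
G and F## are enharmonically the same pitch, but only G uses the letter G, so it is the correct spelling here.

G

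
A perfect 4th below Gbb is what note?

Dbb

G down a perfect fourth is D, so the target letter is D.
From Gbb, a perfect fourth is 5 semitones down: Dbb.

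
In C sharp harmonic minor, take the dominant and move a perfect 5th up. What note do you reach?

The dominant of C# harmonic minor is G#.
A perfect fifth (7 semitones) above G# lands on the letter D, giving D#.

D#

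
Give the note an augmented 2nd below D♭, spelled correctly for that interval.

D down a major second is C, so the target letter is C.
From Db, an augmented second is 3 semitones down: Cbb.

Cbb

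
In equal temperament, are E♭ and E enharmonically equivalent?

Two spellings are enharmonically equivalent only if they share a pitch class.
Here Eb → 3, E → 4; 3 ≠ 4, so they are not.

No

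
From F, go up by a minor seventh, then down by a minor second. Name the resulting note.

A minor seventh up from F is Eb (letter E, 10 semitones up).
A minor second down from Eb is D (letter D, 1 semitone down).

D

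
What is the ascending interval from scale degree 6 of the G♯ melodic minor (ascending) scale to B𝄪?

augmented fifth

Scale degree 6 of G# melodic minor (ascending) is E#.
E# up to B##: letters E→B make it a fifth; 8 semitones makes it augmented.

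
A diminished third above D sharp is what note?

F

A third above D lands on the letter F.
A diminished third spans 2 semitones, so D# moves to pitch class 5. On the letter F that is F.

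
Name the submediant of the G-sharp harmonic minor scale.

The G# harmonic minor scale runs G# A# B C# D# E F##.
Degree 6 is E.

E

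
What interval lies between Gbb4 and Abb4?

Counting letters G–A gives a second.
Gbb→Abb = 2 semitones, exactly the major second.

major second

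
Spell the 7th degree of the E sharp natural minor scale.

The E# natural minor scale runs E# F## G# A# B# C# D#.
Degree 7 is D#.

D#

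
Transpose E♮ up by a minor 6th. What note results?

C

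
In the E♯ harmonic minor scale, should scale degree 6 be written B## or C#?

C#

Each scale degree takes a distinct letter name. Degree 6 of a scale on E must use the letter C.
C# and B## are enharmonically the same pitch, but only C# uses the letter C, so it is the correct spelling here.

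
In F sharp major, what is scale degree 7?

Degree 7 takes the letter 6 steps above F, which is E.
In major, degree 7 sits 11 semitones above the tonic. F# + 11 semitones is pitch class 5, spelled on E as E#.

E#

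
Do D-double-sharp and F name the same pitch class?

No

D## is pitch class 4; F is pitch class 5.
The pitch classes differ (4 vs. 5), so they are not enharmonic equivalents.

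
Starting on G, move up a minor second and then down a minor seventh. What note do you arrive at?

Bb

A minor second up from G is Ab (letter A, 1 semitone up).
A minor seventh down from Ab is Bb (letter B, 10 semitones down).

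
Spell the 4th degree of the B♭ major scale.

Degree 4 takes the letter 3 steps above B, which is E.
In major, degree 4 sits 5 semitones above the tonic. Bb + 5 semitones is pitch class 3, spelled on E as Eb.

Eb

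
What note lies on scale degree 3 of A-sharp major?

The A# major scale runs A# B# C## D# E# F## G##.
Degree 3 is C##.

C##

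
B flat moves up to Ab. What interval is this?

Counting letters B–C–D–E–F–G–A gives a seventh.
Bb→Ab = 10 semitones, 1 narrower than the major seventh (11), so minor.

minor seventh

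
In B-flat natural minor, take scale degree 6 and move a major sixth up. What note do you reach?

Eb

Scale degree 6 of Bb natural minor is Gb.
A major sixth (9 semitones) above Gb lands on the letter E, giving Eb.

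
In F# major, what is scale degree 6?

D#

The F# major scale runs F# G# A# B C# D# E#.
Degree 6 is D#.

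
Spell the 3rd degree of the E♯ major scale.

G##

The E# major scale runs E# F## G## A# B# C## D##.
Degree 3 is G##.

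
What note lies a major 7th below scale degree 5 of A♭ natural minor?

Fb

Scale degree 5 of Ab natural minor is Eb.
A major seventh (11 semitones) below Eb lands on the letter F, giving Fb.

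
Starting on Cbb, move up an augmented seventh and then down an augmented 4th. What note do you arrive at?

Fb

An augmented seventh up from Cbb is Bb (letter B, 12 semitones up).
An augmented fourth down from Bb is Fb (letter F, 6 semitones down).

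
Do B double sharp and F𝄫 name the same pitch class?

B## is pitch class 1; Fbb is pitch class 3.
The pitch classes differ (1 vs. 3), so they are not enharmonic equivalents.

No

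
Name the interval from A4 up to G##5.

augmented seventh

Counting letters A–B–C–D–E–F–G gives a seventh.
A→G## = 12 semitones, 1 wider than the major seventh (11), so augmented.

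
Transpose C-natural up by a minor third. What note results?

A third above C lands on the letter E.
A minor third spans 3 semitones, so C moves to pitch class 3. On the letter E that is Eb.

Eb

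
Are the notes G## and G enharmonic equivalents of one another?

G## is pitch class 9; G is pitch class 7.
The pitch classes differ (9 vs. 7), so they are not enharmonic equivalents.

No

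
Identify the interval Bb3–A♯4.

augmented seventh

Counting letters B–C–D–E–F–G–A gives a seventh.
Bb→A# = 12 semitones, 1 wider than the major seventh (11), so augmented.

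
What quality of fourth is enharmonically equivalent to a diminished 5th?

A diminished fifth spans 6 semitones.
A fourth spanning 6 semitones is augmented (the perfect fourth is 5).

augmented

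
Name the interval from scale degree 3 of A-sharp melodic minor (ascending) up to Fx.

Scale degree 3 of A# melodic minor (ascending) is C#.
C# up to F##: letters C→F make it a fourth; 6 semitones makes it augmented.

augmented fourth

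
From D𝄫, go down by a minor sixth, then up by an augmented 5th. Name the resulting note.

A minor sixth down from Dbb is Fb (letter F, 8 semitones down).
An augmented fifth up from Fb is C (letter C, 8 semitones up).

C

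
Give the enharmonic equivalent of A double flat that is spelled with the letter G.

Plain G sits at the same pitch as Abb, so on the letter G the same pitch needs a natural: G.

G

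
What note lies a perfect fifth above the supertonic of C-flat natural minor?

Ab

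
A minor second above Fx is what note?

G#

A second above F lands on the letter G.
A minor second spans 1 semitone, so F## moves to pitch class 8. On the letter G that is G#.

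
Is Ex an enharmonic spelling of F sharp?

Yes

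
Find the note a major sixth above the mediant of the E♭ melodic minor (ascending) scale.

The mediant of Eb melodic minor (ascending) is Gb.
A major sixth (9 semitones) above Gb lands on the letter E, giving Eb.

Eb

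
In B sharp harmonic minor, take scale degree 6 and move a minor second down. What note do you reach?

F##

Scale degree 6 of B# harmonic minor is G#.
A minor second (1 semitone) below G# lands on the letter F, giving F##.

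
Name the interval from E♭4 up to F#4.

augmented second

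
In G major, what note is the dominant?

D

The G major scale runs G A B C D E F#.
Degree 5 is D.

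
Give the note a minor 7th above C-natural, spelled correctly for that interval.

Bb

C up a major seventh is B, so the target letter is B.
From C, a minor seventh is 10 semitones up: Bb.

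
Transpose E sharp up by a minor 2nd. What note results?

E up a major second is F#, so the target letter is F.
From E#, a minor second is 1 semitone up: F#.

F#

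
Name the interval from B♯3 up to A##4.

The letter names run B→A, a span of 6 letter steps, so the interval is some kind of seventh.
B# to A## is 11 semitones. A major seventh is 11, so 11 makes it major.

major seventh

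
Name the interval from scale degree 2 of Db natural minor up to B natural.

Scale degree 2 of Db natural minor is Eb.
Eb up to B: letters E→B make it a fifth; 8 semitones makes it augmented.

augmented fifth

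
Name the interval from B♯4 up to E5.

diminished fourth

The letter names run B→E, a span of 3 letter steps, so the interval is some kind of fourth.
B# to E is 4 semitones. A perfect fourth is 5, so 4 makes it diminished.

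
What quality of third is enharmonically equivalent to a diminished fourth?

major

A diminished fourth spans 4 semitones.
A third spanning 4 semitones is major (the major third is 4).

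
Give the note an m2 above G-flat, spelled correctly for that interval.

Abb

G up a major second is A, so the target letter is A.
From Gb, a minor second is 1 semitone up: Abb.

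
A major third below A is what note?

F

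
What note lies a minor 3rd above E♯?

G#

A third above E lands on the letter G.
A minor third spans 3 semitones, so E# moves to pitch class 8. On the letter G that is G#.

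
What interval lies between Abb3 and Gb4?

The letter names run A→G, a span of 6 letter steps, so the interval is some kind of seventh.
Abb to Gb is 11 semitones. A major seventh is 11, so 11 makes it major.

major seventh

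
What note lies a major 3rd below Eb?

A third below E lands on the letter C.
A major third spans 4 semitones, so Eb moves to pitch class 11. On the letter C that is Cb.

Cb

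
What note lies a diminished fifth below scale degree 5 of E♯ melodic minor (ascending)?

Scale degree 5 of E# melodic minor (ascending) is B#.
A diminished fifth (6 semitones) below B# lands on the letter E, giving E##.

E##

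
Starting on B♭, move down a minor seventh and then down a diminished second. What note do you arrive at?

B#

A minor seventh down from Bb is C (letter C, 10 semitones down).
A diminished second down from C is B# (letter B, 0 semitones down).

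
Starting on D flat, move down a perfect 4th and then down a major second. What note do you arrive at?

A perfect fourth down from Db is Ab (letter A, 5 semitones down).
A major second down from Ab is Gb (letter G, 2 semitones down).

Gb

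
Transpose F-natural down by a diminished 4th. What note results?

F down a perfect fourth is C, so the target letter is C.
From F, a diminished fourth is 4 semitones down: C#.

C#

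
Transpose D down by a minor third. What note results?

B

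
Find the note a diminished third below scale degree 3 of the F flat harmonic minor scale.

F

Scale degree 3 of Fb harmonic minor is Abb.
A diminished third (2 semitones) below Abb lands on the letter F, giving F.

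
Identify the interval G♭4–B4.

augmented third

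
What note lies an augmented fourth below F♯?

C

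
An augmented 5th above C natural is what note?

C up a perfect fifth is G, so the target letter is G.
From C, an augmented fifth is 8 semitones up: G#.

G#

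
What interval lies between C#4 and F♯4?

Counting letters C–D–E–F gives a fourth.
C#→F# = 5 semitones, exactly the perfect fourth.

perfect fourth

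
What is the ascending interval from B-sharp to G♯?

minor sixth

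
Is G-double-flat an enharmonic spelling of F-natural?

Yes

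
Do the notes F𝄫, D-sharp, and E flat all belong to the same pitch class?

Yes

Fbb = pitch class 3 and D# = pitch class 3 and Eb = pitch class 3 — the same pitch class, so they are enharmonic equivalents.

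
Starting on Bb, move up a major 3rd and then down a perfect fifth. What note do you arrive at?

G

A major third up from Bb is D (letter D, 4 semitones up).
A perfect fifth down from D is G (letter G, 7 semitones down).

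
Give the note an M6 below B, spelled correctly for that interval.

D

A sixth below B lands on the letter D.
A major sixth spans 9 semitones, so B moves to pitch class 2. On the letter D that is D.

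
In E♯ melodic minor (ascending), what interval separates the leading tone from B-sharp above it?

The leading tone of E# melodic minor (ascending) is D##.
D## up to B#: letters D→B make it a sixth; 8 semitones makes it minor.

minor sixth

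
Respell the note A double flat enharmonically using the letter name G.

G

Plain G sits at the same pitch as Abb, so on the letter G the same pitch needs a natural: G.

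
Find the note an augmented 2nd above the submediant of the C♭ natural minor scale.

The submediant of Cb natural minor is Abb.
An augmented second (3 semitones) above Abb lands on the letter B, giving Bb.

Bb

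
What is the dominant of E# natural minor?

B#

The E# natural minor scale runs E# F## G# A# B# C# D#.
Degree 5 is B#.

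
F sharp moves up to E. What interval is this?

Counting letters F–G–A–B–C–D–E gives a seventh.
F#→E = 10 semitones, 1 narrower than the major seventh (11), so minor.

minor seventh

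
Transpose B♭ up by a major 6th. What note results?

G

B up a major sixth is G#, so the target letter is G.
From Bb, a major sixth is 9 semitones up: G.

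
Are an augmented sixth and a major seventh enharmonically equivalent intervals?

An augmented sixth spans 10 semitones; a major seventh spans 11.
The spans differ, so they are not enharmonic equivalents.

No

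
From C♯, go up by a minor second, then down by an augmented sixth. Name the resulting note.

Fb

A minor second up from C# is D (letter D, 1 semitone up).
An augmented sixth down from D is Fb (letter F, 10 semitones down).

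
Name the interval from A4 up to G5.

The letter names run A→G, a span of 6 letter steps, so the interval is some kind of seventh.
A to G is 10 semitones. A major seventh is 11, so 10 makes it minor.

minor seventh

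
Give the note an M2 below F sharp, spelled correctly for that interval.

E

A second below F lands on the letter E.
A major second spans 2 semitones, so F# moves to pitch class 4. On the letter E that is E.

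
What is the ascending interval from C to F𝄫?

doubly diminished fourth

The letter names run C→F, a span of 3 letter steps, so the interval is some kind of fourth.
C to Fbb is 3 semitones. A perfect fourth is 5, so 3 makes it doubly diminished.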